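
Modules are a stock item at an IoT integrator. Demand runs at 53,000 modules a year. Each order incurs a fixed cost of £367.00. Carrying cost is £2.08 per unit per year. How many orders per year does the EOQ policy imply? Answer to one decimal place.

N ≈ 12.3 orders per year

The optimal lot size = √(2DS/H) = √(2 × 53,000 × 367 / 2.08) ≈ 4324.68.
Orders per year = D / Q* = 53,000 / 4324.68 ≈ 12.255.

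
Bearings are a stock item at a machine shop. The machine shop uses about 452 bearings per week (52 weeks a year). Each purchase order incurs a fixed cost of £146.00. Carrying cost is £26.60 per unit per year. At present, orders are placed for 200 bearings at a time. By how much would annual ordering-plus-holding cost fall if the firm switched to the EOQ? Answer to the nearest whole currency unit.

Annual demand D = 452 × 52 = 23,504.
EOQ = √(2DS/H) = √(2 × 23,504 × 146 / 26.6) ≈ 507.95.
Cost at Q* = (D/Q*)S + (Q*/2)H = √(2DSH) ≈ £13,511.49.
Cost at Q = 200: (23,504/200)×146 + (200/2)×26.6 = £17,157.92 + £2,660.00 = £19,817.92.
Excess = £19,817.92 − £13,511.49 = £6,306.43.

Extra cost ≈ £6,306 per year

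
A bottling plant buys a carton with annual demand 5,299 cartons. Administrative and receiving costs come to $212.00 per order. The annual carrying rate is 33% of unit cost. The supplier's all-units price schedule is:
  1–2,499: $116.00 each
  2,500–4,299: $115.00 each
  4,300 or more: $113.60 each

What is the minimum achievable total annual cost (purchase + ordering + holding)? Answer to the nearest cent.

TC* ≈ $623,957.97

Holding cost per unit per year at price C is H = 0.33·C.
Candidates are each tier's EOQ (if it falls in that tier) and each price-break quantity.
EOQ at $116.00 = 242.3 (feasible in tier 1): TC = 5,299×$116.00 + (5,299/242.3)×212 + (242.3/2)×0.33×$116.00 = $623,957.97.
EOQ at $115.00 = 243.3 < 2500, so use break Q=2500: TC = 5,299×$115.00 + (5,299/2500.0)×212 + (2500.0/2)×0.33×$115.00 = $657,271.86.
EOQ at $113.60 = 244.8 < 4300, so use break Q=4300: TC = 5,299×$113.60 + (5,299/4300.0)×212 + (4300.0/2)×0.33×$113.60 = $682,826.85.
Lowest total cost among the candidates is at Q = 242.3.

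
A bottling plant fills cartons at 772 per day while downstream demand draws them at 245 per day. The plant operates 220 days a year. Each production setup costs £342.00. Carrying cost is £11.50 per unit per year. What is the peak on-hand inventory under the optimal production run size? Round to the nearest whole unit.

Annual demand D = 245 × 220 = 53,900.
Production build-up factor (1 − d/p) = 1 − 245/772 = 0.6826.
Q* = √(2DS / (H(1 − d/p))) = √(2 × 53,900 × 342 / (11.5 × 0.6826)).
= √(36,867,600 / 7.8504) ≈ 2167.090.
Maximum inventory = Q*(1 − d/p) = 2167.090 × 0.6826 ≈ 1479.347.

I_max ≈ 1,479 cartons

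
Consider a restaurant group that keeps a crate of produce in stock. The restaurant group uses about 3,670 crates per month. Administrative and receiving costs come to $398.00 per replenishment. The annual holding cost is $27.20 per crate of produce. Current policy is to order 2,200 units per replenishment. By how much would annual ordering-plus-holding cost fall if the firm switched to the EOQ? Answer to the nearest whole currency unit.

Annual demand D = 3,670 × 12 = 44,040.
EOQ = √(2DS/H) = √(2 × 44,040 × 398 / 27.2) ≈ 1135.26.
Cost at Q* = (D/Q*)S + (Q*/2)H = √(2DSH) ≈ $30,879.10.
Cost at Q = 2,200: (44,040/2,200)×398 + (2,200/2)×27.2 = $7,967.24 + $29,920.00 = $37,887.24.
Excess = $37,887.24 − $30,879.10 = $7,008.14.

Extra cost ≈ $7,008 per year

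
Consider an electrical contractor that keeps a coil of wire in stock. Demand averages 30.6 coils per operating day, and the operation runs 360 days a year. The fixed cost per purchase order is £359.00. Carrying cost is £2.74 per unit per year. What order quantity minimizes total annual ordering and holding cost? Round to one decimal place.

Annual demand D = 30.6 × 360 = 11,016.
EOQ = √(2DS / H) = √(2 × 11,016 × 359 / 2.74).
= √(7,909,488 / 2.74) = √2,886,674.4526 ≈ 1699.022.

Q* ≈ 1,699.0 coils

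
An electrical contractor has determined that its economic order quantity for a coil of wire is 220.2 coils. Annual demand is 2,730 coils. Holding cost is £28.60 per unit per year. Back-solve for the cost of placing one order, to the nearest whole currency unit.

S ≈ £254

The basic EOQ model gives Q* = √(2DS/H); rearrange for the unknown.
From Q* = √(2DS/H): S = Q*²H / (2D) = 220.2² × 28.6 / (2 × 2,730) = 253.9850.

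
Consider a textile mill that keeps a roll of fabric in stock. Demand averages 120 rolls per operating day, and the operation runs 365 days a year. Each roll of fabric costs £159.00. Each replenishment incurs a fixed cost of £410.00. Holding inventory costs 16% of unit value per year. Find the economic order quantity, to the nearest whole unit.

Annual demand D = 120 × 365 = 43,800.
Holding cost H = 0.16 × £159.00 = £25.4400 per unit per year.
EOQ = √(2DS / H) = √(2 × 43,800 × 410 / 25.44).
= √(35,916,000 / 25.44) = √1,411,792.4528 ≈ 1188.189.

Q* ≈ 1,188 rolls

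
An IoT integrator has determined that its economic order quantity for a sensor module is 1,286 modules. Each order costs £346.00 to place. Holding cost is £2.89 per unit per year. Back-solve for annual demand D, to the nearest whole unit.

D ≈ 6,907 modules per year

Squaring Q* = √(2DS/H) gives Q*² = 2DS/H.
From Q* = √(2DS/H): D = Q*²H / (2S) = 1,286² × 2.89 / (2 × 346) = 6906.749.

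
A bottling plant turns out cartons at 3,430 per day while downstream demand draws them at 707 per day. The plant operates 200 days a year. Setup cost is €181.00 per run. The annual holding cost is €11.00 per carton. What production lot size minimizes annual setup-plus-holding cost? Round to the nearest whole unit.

Annual demand D = 707 × 200 = 141,400.
Production build-up factor (1 − d/p) = 1 − 707/3,430 = 0.7939.
Q* = √(2DS / (H(1 − d/p))) = √(2 × 141,400 × 181 / (11 × 0.7939)).
= √(51,186,800 / 8.7327) ≈ 2421.062.

Q* ≈ 2,421 cartons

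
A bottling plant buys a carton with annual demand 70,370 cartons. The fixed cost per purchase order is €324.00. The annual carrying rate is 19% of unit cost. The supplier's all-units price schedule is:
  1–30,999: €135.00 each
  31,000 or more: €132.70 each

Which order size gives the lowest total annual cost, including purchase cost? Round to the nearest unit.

Q* ≈ 1,333 cartons

Holding cost per unit per year at price C is H = 0.19·C.
Evaluate total cost at each tier's feasible EOQ or, if the EOQ is below the tier, at the tier's minimum quantity.
EOQ at €135.00 = 1333.3 (feasible in tier 1): TC = 70,370×€135.00 + (70,370/1333.3)×324 + (1333.3/2)×0.19×€135.00 = €9,534,149.91.
EOQ at €132.70 = 1344.8 < 31000, so use break Q=31000: TC = 70,370×€132.70 + (70,370/31000.0)×324 + (31000.0/2)×0.19×€132.70 = €9,729,635.98.
Lowest total cost is €9,534,149.91 at Q = 1333.3.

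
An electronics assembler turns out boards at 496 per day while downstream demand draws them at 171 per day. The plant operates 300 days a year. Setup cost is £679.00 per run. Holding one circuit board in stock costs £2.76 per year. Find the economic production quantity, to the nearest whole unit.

Q* ≈ 6,207 boards

Annual demand D = 171 × 300 = 51,300.
Production build-up factor (1 − d/p) = 1 − 171/496 = 0.6552.
Q* = √(2DS / (H(1 − d/p))) = √(2 × 51,300 × 679 / (2.76 × 0.6552)).
= √(69,665,400 / 1.8085) ≈ 6206.592.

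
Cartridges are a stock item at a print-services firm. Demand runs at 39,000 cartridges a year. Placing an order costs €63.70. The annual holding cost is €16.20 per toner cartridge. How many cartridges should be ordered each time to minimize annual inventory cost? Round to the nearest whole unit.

Q* ≈ 554 cartridges

EOQ = √(2DS / H) = √(2 × 39,000 × 63.7 / 16.2).
= √(4,968,600 / 16.2) = √306,703.7037 ≈ 553.808.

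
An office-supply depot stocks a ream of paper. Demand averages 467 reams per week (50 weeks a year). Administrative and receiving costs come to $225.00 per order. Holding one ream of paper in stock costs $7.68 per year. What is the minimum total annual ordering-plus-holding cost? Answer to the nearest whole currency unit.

Annual demand D = 467 × 50 = 23,350.
EOQ = √(2DS/H) = √(2 × 23,350 × 225 / 7.68) ≈ 1169.69.
At the optimum the two cost components are equal, so total cost = 2·(Q*/2)H = Q*·H.
Minimum total = √(2DSH) = √(2 × 23,350 × 225 × 7.68) ≈ 8983.184.

TC* ≈ $8,983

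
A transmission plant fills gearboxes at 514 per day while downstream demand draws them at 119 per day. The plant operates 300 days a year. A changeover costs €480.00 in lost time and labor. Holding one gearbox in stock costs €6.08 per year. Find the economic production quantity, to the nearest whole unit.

Q* ≈ 2,708 gearboxes

Annual demand D = 119 × 300 = 35,700.
Production build-up factor (1 − d/p) = 1 − 119/514 = 0.7685.
Q* = √(2DS / (H(1 − d/p))) = √(2 × 35,700 × 480 / (6.08 × 0.7685)).
= √(34,272,000 / 4.6724) ≈ 2708.326.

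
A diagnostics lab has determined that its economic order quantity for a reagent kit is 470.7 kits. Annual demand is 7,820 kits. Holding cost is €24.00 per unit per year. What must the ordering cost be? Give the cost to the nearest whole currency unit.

The basic EOQ model gives Q* = √(2DS/H); rearrange for the unknown.
From Q* = √(2DS/H): S = Q*²H / (2D) = 470.7² × 24 / (2 × 7,820) = 339.9875.

S ≈ €340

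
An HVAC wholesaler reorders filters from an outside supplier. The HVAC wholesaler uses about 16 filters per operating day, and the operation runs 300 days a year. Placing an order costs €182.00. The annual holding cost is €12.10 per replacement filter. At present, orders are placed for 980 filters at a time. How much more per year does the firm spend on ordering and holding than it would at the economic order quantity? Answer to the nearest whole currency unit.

Annual demand D = 16 × 300 = 4,800.
EOQ = √(2DS/H) = √(2 × 4,800 × 182 / 12.1) ≈ 380.00.
Cost at Q* = (D/Q*)S + (Q*/2)H = √(2DSH) ≈ €4,597.95.
Cost at Q = 980: (4,800/980)×182 + (980/2)×12.1 = €891.43 + €5,929.00 = €6,820.43.
Excess = €6,820.43 − €4,597.95 = €2,222.48.

Extra cost ≈ €2,222 per year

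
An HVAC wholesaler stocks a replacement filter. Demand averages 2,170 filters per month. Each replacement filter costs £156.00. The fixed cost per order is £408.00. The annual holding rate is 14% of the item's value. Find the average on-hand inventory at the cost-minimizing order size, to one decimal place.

Average inventory ≈ 493.2 filters

Annual demand D = 2,170 × 12 = 26,040.
Holding cost H = 0.14 × £156.00 = £21.8400 per unit per year.
EOQ = √(2DS/H) = √(2 × 26,040 × 408 / 21.84) ≈ 986.37.
Average inventory = Q*/2 ≈ 986.37 / 2 = 493.184.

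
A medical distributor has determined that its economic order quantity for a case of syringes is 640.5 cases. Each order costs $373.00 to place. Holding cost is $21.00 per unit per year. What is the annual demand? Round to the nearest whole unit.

Squaring Q* = √(2DS/H) gives Q*² = 2DS/H.
From Q* = √(2DS/H): D = Q*²H / (2S) = 640.5² × 21 / (2 × 373) = 11548.318.

D ≈ 11,548 cases per year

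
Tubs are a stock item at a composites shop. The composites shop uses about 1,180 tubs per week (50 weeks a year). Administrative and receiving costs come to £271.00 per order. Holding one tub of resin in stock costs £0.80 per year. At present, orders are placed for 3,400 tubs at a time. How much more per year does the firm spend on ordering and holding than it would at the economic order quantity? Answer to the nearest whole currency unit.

Extra cost ≈ £1,005 per year

Annual demand D = 1,180 × 50 = 59,000.
EOQ = √(2DS/H) = √(2 × 59,000 × 271 / 0.8) ≈ 6322.38.
Cost at Q* = (D/Q*)S + (Q*/2)H = √(2DSH) ≈ £5,057.90.
Cost at Q = 3,400: (59,000/3,400)×271 + (3,400/2)×0.8 = £4,702.65 + £1,360.00 = £6,062.65.
Excess = £6,062.65 − £5,057.90 = £1,004.74.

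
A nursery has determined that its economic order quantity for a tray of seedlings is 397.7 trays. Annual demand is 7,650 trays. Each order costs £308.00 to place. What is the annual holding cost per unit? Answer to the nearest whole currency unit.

H ≈ £30

Invert the EOQ relation Q*² = 2DS/H.
From Q* = √(2DS/H): H = 2DS / Q*² = 2 × 7,650 × 308 / 397.7² = 29.7941.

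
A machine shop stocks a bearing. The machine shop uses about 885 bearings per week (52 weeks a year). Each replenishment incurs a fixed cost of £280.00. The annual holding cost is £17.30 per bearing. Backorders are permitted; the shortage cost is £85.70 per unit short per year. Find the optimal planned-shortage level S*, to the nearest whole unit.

S* ≈ 225 bearings

Annual demand D = 885 × 52 = 46,020.
With planned backorders, Q* = √(2DS/H) · √((H+B)/B).
√(2DS/H) = √(2 × 46,020 × 280 / 17.3) = 1220.518.
√((H+B)/B) = √((17.3+85.7)/85.7) = 1.0963.
Q* ≈ 1338.050.
S* = Q* · H/(H+B) = 1338.050 × 17.3/103 ≈ 224.741.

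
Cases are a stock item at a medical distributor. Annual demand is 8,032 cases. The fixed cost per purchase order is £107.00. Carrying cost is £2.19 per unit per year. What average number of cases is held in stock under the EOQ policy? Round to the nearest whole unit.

Q* = √(2DS/H) = √(2 × 8,032 × 107 / 2.19) ≈ 885.92.
Average inventory = Q*/2 ≈ 885.92 / 2 = 442.962.

Average inventory ≈ 443 cases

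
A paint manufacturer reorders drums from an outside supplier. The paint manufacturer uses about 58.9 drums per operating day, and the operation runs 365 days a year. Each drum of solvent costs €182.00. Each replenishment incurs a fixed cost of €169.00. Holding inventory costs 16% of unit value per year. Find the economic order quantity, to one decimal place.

Annual demand D = 58.9 × 365 = 21,498.5.
Holding cost H = 0.16 × €182.00 = €29.1200 per unit per year.
EOQ = √(2DS / H) = √(2 × 21,498.5 × 169 / 29.12).
= √(7,266,493 / 29.12) = √249,536.1607 ≈ 499.536.

Q* ≈ 499.5 drums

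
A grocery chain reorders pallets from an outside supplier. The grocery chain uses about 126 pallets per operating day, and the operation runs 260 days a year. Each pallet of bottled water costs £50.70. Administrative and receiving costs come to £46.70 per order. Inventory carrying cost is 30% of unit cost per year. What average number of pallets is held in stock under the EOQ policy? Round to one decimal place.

Annual demand D = 126 × 260 = 32,760.
Holding cost H = 0.30 × £50.70 = £15.2100 per unit per year.
The optimal lot size = √(2DS/H) = √(2 × 32,760 × 46.7 / 15.21) ≈ 448.52.
Average inventory = Q*/2 ≈ 448.52 / 2 = 224.259.

Average inventory ≈ 224.3 pallets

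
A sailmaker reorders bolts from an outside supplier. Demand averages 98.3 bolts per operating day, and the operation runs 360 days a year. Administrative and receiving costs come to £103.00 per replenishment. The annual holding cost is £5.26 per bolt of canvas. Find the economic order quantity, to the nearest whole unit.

Annual demand D = 98.3 × 360 = 35,388.
EOQ = √(2DS / H) = √(2 × 35,388 × 103 / 5.26).
= √(7,289,928 / 5.26) = √1,385,917.8707 ≈ 1177.250.

Q* ≈ 1,177 bolts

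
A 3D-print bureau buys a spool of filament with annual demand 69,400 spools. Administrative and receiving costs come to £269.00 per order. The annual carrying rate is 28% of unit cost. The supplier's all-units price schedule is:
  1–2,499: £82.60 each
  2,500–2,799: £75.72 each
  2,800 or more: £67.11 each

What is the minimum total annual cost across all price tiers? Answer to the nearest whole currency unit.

TC* ≈ £4,690,408

Holding cost per unit per year at price C is H = 0.28·C.
Evaluate total cost at each tier's feasible EOQ or, if the EOQ is below the tier, at the tier's minimum quantity.
EOQ at £82.60 = 1270.6 (feasible in tier 1): TC = 69,400×£82.60 + (69,400/1270.6)×269 + (1270.6/2)×0.28×£82.60 = £5,761,825.96.
EOQ at £75.72 = 1327.0 < 2500, so use break Q=2500: TC = 69,400×£75.72 + (69,400/2500.0)×269 + (2500.0/2)×0.28×£75.72 = £5,288,937.44.
EOQ at £67.11 = 1409.6 < 2800, so use break Q=2800: TC = 69,400×£67.11 + (69,400/2800.0)×269 + (2800.0/2)×0.28×£67.11 = £4,690,408.48.
Lowest total cost among the candidates is at Q = 2800.0.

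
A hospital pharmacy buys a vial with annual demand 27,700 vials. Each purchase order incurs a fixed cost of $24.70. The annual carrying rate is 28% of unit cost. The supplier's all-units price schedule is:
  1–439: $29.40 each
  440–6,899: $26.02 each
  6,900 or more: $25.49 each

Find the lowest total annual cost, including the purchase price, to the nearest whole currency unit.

TC* ≈ $723,912

Holding cost per unit per year at price C is H = 0.28·C.
Candidates are each tier's EOQ (if it falls in that tier) and each price-break quantity.
EOQ at $29.40 = 407.7 (feasible in tier 1): TC = 27,700×$29.40 + (27,700/407.7)×24.7 + (407.7/2)×0.28×$29.40 = $817,736.26.
EOQ at $26.02 = 433.4 < 440, so use break Q=440: TC = 27,700×$26.02 + (27,700/440.0)×24.7 + (440.0/2)×0.28×$26.02 = $723,911.81.
EOQ at $25.49 = 437.9 < 6900, so use break Q=6900: TC = 27,700×$25.49 + (27,700/6900.0)×24.7 + (6900.0/2)×0.28×$25.49 = $730,795.50.
Lowest total cost among the candidates is at Q = 440.0.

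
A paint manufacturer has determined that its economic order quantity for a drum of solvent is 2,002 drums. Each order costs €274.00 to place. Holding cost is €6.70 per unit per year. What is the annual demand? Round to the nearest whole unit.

D ≈ 49,003 drums per year

Invert the EOQ relation Q*² = 2DS/H.
From Q* = √(2DS/H): D = Q*²H / (2S) = 2,002² × 6.7 / (2 × 274) = 49002.969.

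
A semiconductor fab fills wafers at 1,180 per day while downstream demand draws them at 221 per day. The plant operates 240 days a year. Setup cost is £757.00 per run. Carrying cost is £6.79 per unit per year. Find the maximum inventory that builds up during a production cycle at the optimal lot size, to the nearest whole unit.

I_max ≈ 3,100 wafers

Annual demand D = 221 × 240 = 53,040.
Production build-up factor (1 − d/p) = 1 − 221/1,180 = 0.8127.
Q* = √(2DS / (H(1 − d/p))) = √(2 × 53,040 × 757 / (6.79 × 0.8127)).
= √(80,302,560 / 5.5183) ≈ 3814.710.
Maximum inventory = Q*(1 − d/p) = 3814.710 × 0.8127 ≈ 3100.260.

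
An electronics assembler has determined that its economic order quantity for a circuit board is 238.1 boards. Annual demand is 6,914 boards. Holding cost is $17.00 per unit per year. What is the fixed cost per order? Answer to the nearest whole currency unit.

Squaring Q* = √(2DS/H) gives Q*² = 2DS/H.
From Q* = √(2DS/H): S = Q*²H / (2D) = 238.1² × 17 / (2 × 6,914) = 69.6961.

S ≈ $70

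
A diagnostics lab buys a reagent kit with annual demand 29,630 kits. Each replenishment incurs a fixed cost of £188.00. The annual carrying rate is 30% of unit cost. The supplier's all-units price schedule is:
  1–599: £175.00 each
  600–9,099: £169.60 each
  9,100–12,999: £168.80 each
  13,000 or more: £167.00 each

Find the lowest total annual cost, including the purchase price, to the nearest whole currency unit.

Holding cost per unit per year at price C is H = 0.30·C.
Candidates are each tier's EOQ (if it falls in that tier) and each price-break quantity.
EOQ at £175.00 = 460.7 (feasible in tier 1): TC = 29,630×£175.00 + (29,630/460.7)×188 + (460.7/2)×0.30×£175.00 = £5,209,434.63.
EOQ at £169.60 = 467.9 < 600, so use break Q=600: TC = 29,630×£169.60 + (29,630/600.0)×188 + (600.0/2)×0.30×£169.60 = £5,049,796.07.
EOQ at £168.80 = 469.0 < 9100, so use break Q=9100: TC = 29,630×£168.80 + (29,630/9100.0)×188 + (9100.0/2)×0.30×£168.80 = £5,232,568.14.
EOQ at £167.00 = 471.6 < 13000, so use break Q=13000: TC = 29,630×£167.00 + (29,630/13000.0)×188 + (13000.0/2)×0.30×£167.00 = £5,274,288.50.
Lowest total cost among the candidates is at Q = 600.0.

TC* ≈ £5,049,796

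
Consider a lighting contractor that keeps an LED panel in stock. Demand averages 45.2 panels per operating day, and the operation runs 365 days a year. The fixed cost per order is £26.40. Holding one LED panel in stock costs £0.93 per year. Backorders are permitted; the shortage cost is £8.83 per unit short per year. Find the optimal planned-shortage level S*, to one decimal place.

Annual demand D = 45.2 × 365 = 16,498.
With planned backorders, Q* = √(2DS/H) · √((H+B)/B).
√(2DS/H) = √(2 × 16,498 × 26.4 / 0.93) = 967.812.
√((H+B)/B) = √((0.93+8.83)/8.83) = 1.0513.
Q* ≈ 1017.503.
S* = Q* · H/(H+B) = 1017.503 × 0.93/9.76 ≈ 96.955.

S* ≈ 97.0 panels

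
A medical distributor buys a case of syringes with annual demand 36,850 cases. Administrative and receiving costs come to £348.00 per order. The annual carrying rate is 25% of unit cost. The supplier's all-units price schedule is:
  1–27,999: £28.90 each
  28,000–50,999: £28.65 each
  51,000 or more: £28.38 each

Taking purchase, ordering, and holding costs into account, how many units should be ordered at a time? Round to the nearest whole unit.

Q* ≈ 1,884 cases

Holding cost per unit per year at price C is H = 0.25·C.
For each price level, check whether its EOQ is feasible; otherwise the best quantity at that price is the breakpoint.
EOQ at £28.90 = 1884.1 (feasible in tier 1): TC = 36,850×£28.90 + (36,850/1884.1)×348 + (1884.1/2)×0.25×£28.90 = £1,078,577.64.
EOQ at £28.65 = 1892.3 < 28000, so use break Q=28000: TC = 36,850×£28.65 + (36,850/28000.0)×348 + (28000.0/2)×0.25×£28.65 = £1,156,485.49.
EOQ at £28.38 = 1901.3 < 51000, so use break Q=51000: TC = 36,850×£28.38 + (36,850/51000.0)×348 + (51000.0/2)×0.25×£28.38 = £1,226,976.95.
Lowest total cost is £1,078,577.64 at Q = 1884.1.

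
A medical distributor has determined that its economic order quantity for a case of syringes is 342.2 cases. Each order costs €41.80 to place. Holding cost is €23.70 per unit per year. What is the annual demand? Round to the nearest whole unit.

D ≈ 33,197 cases per year

Invert the EOQ relation Q*² = 2DS/H.
From Q* = √(2DS/H): D = Q*²H / (2S) = 342.2² × 23.7 / (2 × 41.8) = 33197.248.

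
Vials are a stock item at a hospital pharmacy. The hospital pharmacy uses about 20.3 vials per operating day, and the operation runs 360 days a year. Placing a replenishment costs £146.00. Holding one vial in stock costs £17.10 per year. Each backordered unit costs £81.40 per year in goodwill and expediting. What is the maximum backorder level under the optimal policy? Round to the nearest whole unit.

Annual demand D = 20.3 × 360 = 7,308.
With planned backorders, Q* = √(2DS/H) · √((H+B)/B).
√(2DS/H) = √(2 × 7,308 × 146 / 17.1) = 353.259.
√((H+B)/B) = √((17.1+81.4)/81.4) = 1.1000.
Q* ≈ 388.596.
S* = Q* · H/(H+B) = 388.596 × 17.1/98.5 ≈ 67.462.

S* ≈ 67 vials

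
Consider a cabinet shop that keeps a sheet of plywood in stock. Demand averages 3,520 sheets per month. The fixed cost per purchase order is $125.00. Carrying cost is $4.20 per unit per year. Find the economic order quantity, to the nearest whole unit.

Annual demand D = 3,520 × 12 = 42,240.
EOQ = √(2DS / H) = √(2 × 42,240 × 125 / 4.2).
= √(10,560,000 / 4.2) = √2,514,285.7143 ≈ 1585.650.

Q* ≈ 1,586 sheets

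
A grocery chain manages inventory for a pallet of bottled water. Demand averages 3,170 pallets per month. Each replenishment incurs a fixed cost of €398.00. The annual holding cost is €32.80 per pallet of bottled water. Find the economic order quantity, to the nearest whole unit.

Q* ≈ 961 pallets

Annual demand D = 3,170 × 12 = 38,040.
EOQ = √(2DS / H) = √(2 × 38,040 × 398 / 32.8).
= √(30,279,840 / 32.8) = √923,165.8537 ≈ 960.815.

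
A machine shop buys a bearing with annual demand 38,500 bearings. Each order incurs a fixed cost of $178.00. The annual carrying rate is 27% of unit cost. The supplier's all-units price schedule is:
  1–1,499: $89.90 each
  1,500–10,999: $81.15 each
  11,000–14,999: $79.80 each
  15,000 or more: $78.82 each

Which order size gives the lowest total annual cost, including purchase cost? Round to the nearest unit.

Q* ≈ 1,500 bearings

Holding cost per unit per year at price C is H = 0.27·C.
Candidates are each tier's EOQ (if it falls in that tier) and each price-break quantity.
EOQ at $89.90 = 751.4 (feasible in tier 1): TC = 38,500×$89.90 + (38,500/751.4)×178 + (751.4/2)×0.27×$89.90 = $3,479,389.67.
EOQ at $81.15 = 790.9 < 1500, so use break Q=1500: TC = 38,500×$81.15 + (38,500/1500.0)×178 + (1500.0/2)×0.27×$81.15 = $3,145,276.54.
EOQ at $79.80 = 797.6 < 11000, so use break Q=11000: TC = 38,500×$79.80 + (38,500/11000.0)×178 + (11000.0/2)×0.27×$79.80 = $3,191,426.00.
EOQ at $78.82 = 802.5 < 15000, so use break Q=15000: TC = 38,500×$78.82 + (38,500/15000.0)×178 + (15000.0/2)×0.27×$78.82 = $3,194,637.37.
Lowest total cost is $3,145,276.54 at Q = 1500.0.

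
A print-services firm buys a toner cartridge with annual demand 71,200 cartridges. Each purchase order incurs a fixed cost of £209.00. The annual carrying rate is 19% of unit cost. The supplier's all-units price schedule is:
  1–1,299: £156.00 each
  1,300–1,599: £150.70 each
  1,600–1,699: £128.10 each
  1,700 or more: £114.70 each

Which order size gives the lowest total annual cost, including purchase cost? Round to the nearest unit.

Q* ≈ 1,700 cartridges

Holding cost per unit per year at price C is H = 0.19·C.
Evaluate total cost at each tier's feasible EOQ or, if the EOQ is below the tier, at the tier's minimum quantity.
EOQ at £156.00 = 1002.0 (feasible in tier 1): TC = 71,200×£156.00 + (71,200/1002.0)×209 + (1002.0/2)×0.19×£156.00 = £11,136,900.74.
EOQ at £150.70 = 1019.5 < 1300, so use break Q=1300: TC = 71,200×£150.70 + (71,200/1300.0)×209 + (1300.0/2)×0.19×£150.70 = £10,759,898.22.
EOQ at £128.10 = 1105.8 < 1600, so use break Q=1600: TC = 71,200×£128.10 + (71,200/1600.0)×209 + (1600.0/2)×0.19×£128.10 = £9,149,491.70.
EOQ at £114.70 = 1168.6 < 1700, so use break Q=1700: TC = 71,200×£114.70 + (71,200/1700.0)×209 + (1700.0/2)×0.19×£114.70 = £8,193,917.46.
Lowest total cost is £8,193,917.46 at Q = 1700.0.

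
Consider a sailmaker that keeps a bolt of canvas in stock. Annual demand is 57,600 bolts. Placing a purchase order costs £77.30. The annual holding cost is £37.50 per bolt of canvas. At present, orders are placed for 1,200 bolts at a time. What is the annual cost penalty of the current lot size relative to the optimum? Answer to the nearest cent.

EOQ = √(2DS/H) = √(2 × 57,600 × 77.3 / 37.5) ≈ 487.30.
Cost at Q* = (D/Q*)S + (Q*/2)H = √(2DSH) ≈ £18,273.92.
Cost at Q = 1,200: (57,600/1,200)×77.3 + (1,200/2)×37.5 = £3,710.40 + £22,500.00 = £26,210.40.
Excess = £26,210.40 − £18,273.92 = £7,936.48.

Extra cost ≈ £7,936.48 per year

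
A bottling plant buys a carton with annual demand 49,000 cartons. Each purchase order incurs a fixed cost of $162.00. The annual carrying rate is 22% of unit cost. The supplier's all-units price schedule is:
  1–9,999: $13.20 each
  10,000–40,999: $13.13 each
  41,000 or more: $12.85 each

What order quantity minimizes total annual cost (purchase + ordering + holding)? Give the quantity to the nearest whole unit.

Holding cost per unit per year at price C is H = 0.22·C.
For each price level, check whether its EOQ is feasible; otherwise the best quantity at that price is the breakpoint.
EOQ at $13.20 = 2338.1 (feasible in tier 1): TC = 49,000×$13.20 + (49,000/2338.1)×162 + (2338.1/2)×0.22×$13.20 = $653,589.99.
EOQ at $13.13 = 2344.4 < 10000, so use break Q=10000: TC = 49,000×$13.13 + (49,000/10000.0)×162 + (10000.0/2)×0.22×$13.13 = $658,606.80.
EOQ at $12.85 = 2369.8 < 41000, so use break Q=41000: TC = 49,000×$12.85 + (49,000/41000.0)×162 + (41000.0/2)×0.22×$12.85 = $687,797.11.
Lowest total cost is $653,589.99 at Q = 2338.1.

Q* ≈ 2,338 cartons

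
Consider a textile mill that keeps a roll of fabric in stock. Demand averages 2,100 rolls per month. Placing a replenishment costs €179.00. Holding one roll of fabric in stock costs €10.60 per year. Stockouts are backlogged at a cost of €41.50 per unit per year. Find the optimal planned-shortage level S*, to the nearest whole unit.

S* ≈ 210 rolls

Annual demand D = 2,100 × 12 = 25,200.
With planned backorders, Q* = √(2DS/H) · √((H+B)/B).
√(2DS/H) = √(2 × 25,200 × 179 / 10.6) = 922.548.
√((H+B)/B) = √((10.6+41.5)/41.5) = 1.1205.
Q* ≈ 1033.674.
S* = Q* · H/(H+B) = 1033.674 × 10.6/52.1 ≈ 210.306.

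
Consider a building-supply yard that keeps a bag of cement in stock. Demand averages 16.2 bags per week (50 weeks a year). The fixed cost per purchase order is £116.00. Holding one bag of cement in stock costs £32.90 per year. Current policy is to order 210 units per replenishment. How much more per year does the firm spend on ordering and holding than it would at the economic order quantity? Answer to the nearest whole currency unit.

Annual demand D = 16.2 × 50 = 810.
EOQ = √(2DS/H) = √(2 × 810 × 116 / 32.9) ≈ 75.58.
Cost at Q* = (D/Q*)S + (Q*/2)H = √(2DSH) ≈ £2,486.48.
Cost at Q = 210: (810/210)×116 + (210/2)×32.9 = £447.43 + £3,454.50 = £3,901.93.
Excess = £3,901.93 − £2,486.48 = £1,415.45.

Extra cost ≈ £1,415 per year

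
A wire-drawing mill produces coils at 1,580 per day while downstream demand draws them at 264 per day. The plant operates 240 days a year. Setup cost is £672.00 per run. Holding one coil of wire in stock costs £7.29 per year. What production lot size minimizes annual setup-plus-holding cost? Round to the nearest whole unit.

Annual demand D = 264 × 240 = 63,360.
Production build-up factor (1 − d/p) = 1 − 264/1,580 = 0.8329.
Q* = √(2DS / (H(1 − d/p))) = √(2 × 63,360 × 672 / (7.29 × 0.8329)).
= √(85,155,840 / 6.0719) ≈ 3744.933.

Q* ≈ 3,745 coils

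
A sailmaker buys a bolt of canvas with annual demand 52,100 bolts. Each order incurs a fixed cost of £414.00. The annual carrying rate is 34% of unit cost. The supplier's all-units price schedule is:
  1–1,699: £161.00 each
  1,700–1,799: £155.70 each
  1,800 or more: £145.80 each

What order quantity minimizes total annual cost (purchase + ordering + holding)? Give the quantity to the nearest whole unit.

Q* ≈ 1,800 bolts

Holding cost per unit per year at price C is H = 0.34·C.
Evaluate total cost at each tier's feasible EOQ or, if the EOQ is below the tier, at the tier's minimum quantity.
EOQ at £161.00 = 887.7 (feasible in tier 1): TC = 52,100×£161.00 + (52,100/887.7)×414 + (887.7/2)×0.34×£161.00 = £8,436,694.42.
EOQ at £155.70 = 902.7 < 1700, so use break Q=1700: TC = 52,100×£155.70 + (52,100/1700.0)×414 + (1700.0/2)×0.34×£155.70 = £8,169,655.18.
EOQ at £145.80 = 932.9 < 1800, so use break Q=1800: TC = 52,100×£145.80 + (52,100/1800.0)×414 + (1800.0/2)×0.34×£145.80 = £7,652,777.80.
Lowest total cost is £7,652,777.80 at Q = 1800.0.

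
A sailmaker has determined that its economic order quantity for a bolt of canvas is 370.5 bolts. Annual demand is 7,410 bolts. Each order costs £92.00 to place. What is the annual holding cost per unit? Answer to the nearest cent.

H ≈ £9.93

Squaring Q* = √(2DS/H) gives Q*² = 2DS/H.
From Q* = √(2DS/H): H = 2DS / Q*² = 2 × 7,410 × 92 / 370.5² = 9.9325.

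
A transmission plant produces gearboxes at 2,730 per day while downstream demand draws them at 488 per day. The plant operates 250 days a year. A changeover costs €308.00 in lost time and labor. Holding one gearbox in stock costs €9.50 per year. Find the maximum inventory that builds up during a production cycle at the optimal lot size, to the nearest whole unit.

I_max ≈ 2,549 gearboxes

Annual demand D = 488 × 250 = 122,000.
Production build-up factor (1 − d/p) = 1 − 488/2,730 = 0.8212.
Q* = √(2DS / (H(1 − d/p))) = √(2 × 122,000 × 308 / (9.5 × 0.8212)).
= √(75,152,000 / 7.8018) ≈ 3103.645.
Maximum inventory = Q*(1 − d/p) = 3103.645 × 0.8212 ≈ 2548.854.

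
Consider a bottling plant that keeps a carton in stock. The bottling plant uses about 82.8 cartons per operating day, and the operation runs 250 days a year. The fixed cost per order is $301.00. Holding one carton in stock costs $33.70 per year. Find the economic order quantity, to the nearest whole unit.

Q* ≈ 608 cartons

Annual demand D = 82.8 × 250 = 20,700.
EOQ = √(2DS / H) = √(2 × 20,700 × 301 / 33.7).
= √(12,461,400 / 33.7) = √369,774.4807 ≈ 608.091.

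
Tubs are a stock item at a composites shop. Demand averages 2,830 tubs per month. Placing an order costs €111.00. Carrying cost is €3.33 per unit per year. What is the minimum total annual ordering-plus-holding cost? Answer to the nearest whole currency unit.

Annual demand D = 2,830 × 12 = 33,960.
Q* = √(2DS/H) = √(2 × 33,960 × 111 / 3.33) ≈ 1504.66.
At Q*, ordering cost (D/Q*)S equals holding cost (Q*/2)H, each = √(DSH/2).
Minimum total = √(2DSH) = √(2 × 33,960 × 111 × 3.33) ≈ 5010.516.

TC* ≈ €5,011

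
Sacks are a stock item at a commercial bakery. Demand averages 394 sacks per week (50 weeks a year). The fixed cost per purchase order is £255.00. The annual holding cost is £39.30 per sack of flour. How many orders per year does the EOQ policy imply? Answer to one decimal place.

Annual demand D = 394 × 50 = 19,700.
EOQ = √(2DS/H) = √(2 × 19,700 × 255 / 39.3) ≈ 505.62.
Orders per year = D / Q* = 19,700 / 505.62 ≈ 38.962.

N ≈ 39.0 orders per year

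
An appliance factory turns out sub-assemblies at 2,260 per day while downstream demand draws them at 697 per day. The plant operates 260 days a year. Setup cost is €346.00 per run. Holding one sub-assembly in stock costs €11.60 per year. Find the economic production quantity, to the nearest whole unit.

Q* ≈ 3,954 sub-assemblies

Annual demand D = 697 × 260 = 181,220.
Production build-up factor (1 − d/p) = 1 − 697/2,260 = 0.6916.
Q* = √(2DS / (H(1 − d/p))) = √(2 × 181,220 × 346 / (11.6 × 0.6916)).
= √(125,404,240 / 8.0225) ≈ 3953.683.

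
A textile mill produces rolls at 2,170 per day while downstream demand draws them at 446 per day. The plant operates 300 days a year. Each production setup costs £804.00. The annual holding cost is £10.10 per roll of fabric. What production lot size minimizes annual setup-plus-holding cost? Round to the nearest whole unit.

Q* ≈ 5,178 rolls

Annual demand D = 446 × 300 = 133,800.
Production build-up factor (1 − d/p) = 1 − 446/2,170 = 0.7945.
Q* = √(2DS / (H(1 − d/p))) = √(2 × 133,800 × 804 / (10.1 × 0.7945)).
= √(215,150,400 / 8.0241) ≈ 5178.114.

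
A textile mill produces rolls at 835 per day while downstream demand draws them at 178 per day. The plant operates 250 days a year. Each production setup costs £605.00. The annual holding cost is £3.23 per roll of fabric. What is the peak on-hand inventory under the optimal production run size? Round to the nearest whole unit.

I_max ≈ 3,622 rolls

Annual demand D = 178 × 250 = 44,500.
Production build-up factor (1 − d/p) = 1 − 178/835 = 0.7868.
Q* = √(2DS / (H(1 − d/p))) = √(2 × 44,500 × 605 / (3.23 × 0.7868)).
= √(53,845,000 / 2.5414) ≈ 4602.905.
Maximum inventory = Q*(1 − d/p) = 4602.905 × 0.7868 ≈ 3621.687.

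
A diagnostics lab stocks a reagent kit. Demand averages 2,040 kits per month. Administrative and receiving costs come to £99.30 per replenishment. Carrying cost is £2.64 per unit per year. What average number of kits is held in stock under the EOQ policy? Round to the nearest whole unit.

Average inventory ≈ 679 kits

Annual demand D = 2,040 × 12 = 24,480.
The optimal lot size = √(2DS/H) = √(2 × 24,480 × 99.3 / 2.64) ≈ 1357.04.
Average inventory = Q*/2 ≈ 1357.04 / 2 = 678.521.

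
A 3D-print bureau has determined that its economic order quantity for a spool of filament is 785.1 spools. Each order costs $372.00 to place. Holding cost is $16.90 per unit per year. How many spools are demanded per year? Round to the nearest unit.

Invert the EOQ relation Q*² = 2DS/H.
From Q* = √(2DS/H): D = Q*²H / (2S) = 785.1² × 16.9 / (2 × 372) = 14001.150.

D ≈ 14,001 spools per year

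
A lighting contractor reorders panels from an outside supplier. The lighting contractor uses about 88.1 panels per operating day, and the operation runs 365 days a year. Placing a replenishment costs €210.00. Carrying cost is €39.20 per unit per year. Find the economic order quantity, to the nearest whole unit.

Annual demand D = 88.1 × 365 = 32,156.5.
EOQ = √(2DS / H) = √(2 × 32,156.5 × 210 / 39.2).
= √(13,505,730 / 39.2) = √344,533.9286 ≈ 586.970.

Q* ≈ 587 panels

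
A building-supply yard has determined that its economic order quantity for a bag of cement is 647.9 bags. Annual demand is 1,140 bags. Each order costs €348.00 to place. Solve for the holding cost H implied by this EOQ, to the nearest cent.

H ≈ €1.89

Invert the EOQ relation Q*² = 2DS/H.
From Q* = √(2DS/H): H = 2DS / Q*² = 2 × 1,140 × 348 / 647.9² = 1.8902.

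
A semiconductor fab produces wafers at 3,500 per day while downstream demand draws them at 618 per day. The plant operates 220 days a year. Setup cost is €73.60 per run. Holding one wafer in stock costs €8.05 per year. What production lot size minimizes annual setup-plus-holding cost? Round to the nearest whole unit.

Q* ≈ 1,738 wafers

Annual demand D = 618 × 220 = 135,960.
Production build-up factor (1 − d/p) = 1 − 618/3,500 = 0.8234.
Q* = √(2DS / (H(1 − d/p))) = √(2 × 135,960 × 73.6 / (8.05 × 0.8234)).
= √(20,013,312 / 6.6286) ≈ 1737.595.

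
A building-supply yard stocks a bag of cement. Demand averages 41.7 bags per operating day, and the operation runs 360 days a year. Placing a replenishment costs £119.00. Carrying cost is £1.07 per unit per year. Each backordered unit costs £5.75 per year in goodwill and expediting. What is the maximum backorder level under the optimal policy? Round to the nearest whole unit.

Annual demand D = 41.7 × 360 = 15,012.
With planned backorders, Q* = √(2DS/H) · √((H+B)/B).
√(2DS/H) = √(2 × 15,012 × 119 / 1.07) = 1827.325.
√((H+B)/B) = √((1.07+5.75)/5.75) = 1.0891.
Q* ≈ 1990.096.
S* = Q* · H/(H+B) = 1990.096 × 1.07/6.82 ≈ 312.229.

S* ≈ 312 bags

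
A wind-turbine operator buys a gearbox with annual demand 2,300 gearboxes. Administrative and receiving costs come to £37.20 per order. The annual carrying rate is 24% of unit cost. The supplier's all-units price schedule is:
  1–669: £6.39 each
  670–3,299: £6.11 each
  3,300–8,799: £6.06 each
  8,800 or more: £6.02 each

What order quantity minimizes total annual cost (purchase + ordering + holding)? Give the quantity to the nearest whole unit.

Holding cost per unit per year at price C is H = 0.24·C.
Candidates are each tier's EOQ (if it falls in that tier) and each price-break quantity.
EOQ at £6.39 = 334.0 (feasible in tier 1): TC = 2,300×£6.39 + (2,300/334.0)×37.2 + (334.0/2)×0.24×£6.39 = £15,209.28.
EOQ at £6.11 = 341.6 < 670, so use break Q=670: TC = 2,300×£6.11 + (2,300/670.0)×37.2 + (670.0/2)×0.24×£6.11 = £14,671.95.
EOQ at £6.06 = 343.0 < 3300, so use break Q=3300: TC = 2,300×£6.06 + (2,300/3300.0)×37.2 + (3300.0/2)×0.24×£6.06 = £16,363.69.
EOQ at £6.02 = 344.1 < 8800, so use break Q=8800: TC = 2,300×£6.02 + (2,300/8800.0)×37.2 + (8800.0/2)×0.24×£6.02 = £20,212.84.
Lowest total cost is £14,671.95 at Q = 670.0.

Q* ≈ 670 gearboxes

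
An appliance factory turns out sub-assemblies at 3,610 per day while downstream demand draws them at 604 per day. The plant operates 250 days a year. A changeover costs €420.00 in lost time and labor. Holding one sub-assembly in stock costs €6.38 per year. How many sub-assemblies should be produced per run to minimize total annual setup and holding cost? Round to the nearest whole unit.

Annual demand D = 604 × 250 = 151,000.
Production build-up factor (1 − d/p) = 1 − 604/3,610 = 0.8327.
Q* = √(2DS / (H(1 − d/p))) = √(2 × 151,000 × 420 / (6.38 × 0.8327)).
= √(126,840,000 / 5.3125) ≈ 4886.264.

Q* ≈ 4,886 sub-assemblies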